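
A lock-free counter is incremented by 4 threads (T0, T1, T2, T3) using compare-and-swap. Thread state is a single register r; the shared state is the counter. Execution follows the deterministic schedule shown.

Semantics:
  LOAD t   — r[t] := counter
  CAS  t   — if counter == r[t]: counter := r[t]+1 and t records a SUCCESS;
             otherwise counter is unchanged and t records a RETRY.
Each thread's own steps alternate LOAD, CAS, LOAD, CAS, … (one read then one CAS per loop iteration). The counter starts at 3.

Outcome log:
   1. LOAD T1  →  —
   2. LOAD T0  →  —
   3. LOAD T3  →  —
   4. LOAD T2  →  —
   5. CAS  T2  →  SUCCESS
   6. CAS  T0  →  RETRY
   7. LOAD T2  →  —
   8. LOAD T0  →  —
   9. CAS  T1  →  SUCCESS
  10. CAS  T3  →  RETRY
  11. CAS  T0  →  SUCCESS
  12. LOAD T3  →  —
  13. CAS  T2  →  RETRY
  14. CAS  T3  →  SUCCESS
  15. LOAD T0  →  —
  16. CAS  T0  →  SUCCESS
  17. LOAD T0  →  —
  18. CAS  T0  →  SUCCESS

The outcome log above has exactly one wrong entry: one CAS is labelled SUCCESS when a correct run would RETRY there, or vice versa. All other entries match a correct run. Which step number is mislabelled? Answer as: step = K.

Reference trace:
[1] T1.load  rd  (counter 3, T1.r 3)
[2] T0.load  rd  (counter 3, T0.r 3)
[3] T3.load  rd  (counter 3, T3.r 3)
[4] T2.load  rd  (counter 3, T2.r 3)
[5] T2.cas  hit  (counter 4, T2.r 3)
[6] T0.cas  miss  (counter 4, T0.r 3)
[7] T2.load  rd  (counter 4, T2.r 4)
[8] T0.load  rd  (counter 4, T0.r 4)
[9] T1.cas  miss  (counter 4, T1.r 3)
[10] T3.cas  miss  (counter 4, T3.r 3)
[11] T0.cas  hit  (counter 5, T0.r 4)
[12] T3.load  rd  (counter 5, T3.r 5)
[13] T2.cas  miss  (counter 5, T2.r 4)
[14] T3.cas  hit  (counter 6, T3.r 5)
[15] T0.load  rd  (counter 6, T0.r 6)
[16] T0.cas  hit  (counter 7, T0.r 6)
[17] T0.load  rd  (counter 7, T0.r 7)
[18] T0.cas  hit  (counter 8, T0.r 7)
Mismatch at 9.

step = 9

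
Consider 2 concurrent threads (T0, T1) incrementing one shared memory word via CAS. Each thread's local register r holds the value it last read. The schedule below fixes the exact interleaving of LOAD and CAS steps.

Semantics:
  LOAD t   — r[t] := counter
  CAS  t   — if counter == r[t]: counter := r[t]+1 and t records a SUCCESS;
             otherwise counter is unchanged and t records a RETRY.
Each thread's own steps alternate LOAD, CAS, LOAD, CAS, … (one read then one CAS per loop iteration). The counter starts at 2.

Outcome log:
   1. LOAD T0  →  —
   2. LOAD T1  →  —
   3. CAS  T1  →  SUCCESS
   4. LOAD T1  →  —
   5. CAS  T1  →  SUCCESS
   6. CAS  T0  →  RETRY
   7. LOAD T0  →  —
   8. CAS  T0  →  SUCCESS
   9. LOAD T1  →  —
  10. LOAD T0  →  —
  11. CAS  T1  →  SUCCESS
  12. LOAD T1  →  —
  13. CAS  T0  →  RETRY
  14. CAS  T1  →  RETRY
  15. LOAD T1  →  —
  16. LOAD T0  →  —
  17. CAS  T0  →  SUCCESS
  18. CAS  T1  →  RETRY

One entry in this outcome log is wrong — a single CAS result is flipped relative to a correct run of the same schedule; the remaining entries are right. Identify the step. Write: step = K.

Reference trace:
[1] T0.load  rd  (counter 2, T0.r 2)
[2] T1.load  rd  (counter 2, T1.r 2)
[3] T1.cas  hit  (counter 3, T1.r 2)
[4] T1.load  rd  (counter 3, T1.r 3)
[5] T1.cas  hit  (counter 4, T1.r 3)
[6] T0.cas  miss  (counter 4, T0.r 2)
[7] T0.load  rd  (counter 4, T0.r 4)
[8] T0.cas  hit  (counter 5, T0.r 4)
[9] T1.load  rd  (counter 5, T1.r 5)
[10] T0.load  rd  (counter 5, T0.r 5)
[11] T1.cas  hit  (counter 6, T1.r 5)
[12] T1.load  rd  (counter 6, T1.r 6)
[13] T0.cas  miss  (counter 6, T0.r 5)
[14] T1.cas  hit  (counter 7, T1.r 6)
[15] T1.load  rd  (counter 7, T1.r 7)
[16] T0.load  rd  (counter 7, T0.r 7)
[17] T0.cas  hit  (counter 8, T0.r 7)
[18] T1.cas  miss  (counter 8, T1.r 7)
Flip is step 14.

step = 14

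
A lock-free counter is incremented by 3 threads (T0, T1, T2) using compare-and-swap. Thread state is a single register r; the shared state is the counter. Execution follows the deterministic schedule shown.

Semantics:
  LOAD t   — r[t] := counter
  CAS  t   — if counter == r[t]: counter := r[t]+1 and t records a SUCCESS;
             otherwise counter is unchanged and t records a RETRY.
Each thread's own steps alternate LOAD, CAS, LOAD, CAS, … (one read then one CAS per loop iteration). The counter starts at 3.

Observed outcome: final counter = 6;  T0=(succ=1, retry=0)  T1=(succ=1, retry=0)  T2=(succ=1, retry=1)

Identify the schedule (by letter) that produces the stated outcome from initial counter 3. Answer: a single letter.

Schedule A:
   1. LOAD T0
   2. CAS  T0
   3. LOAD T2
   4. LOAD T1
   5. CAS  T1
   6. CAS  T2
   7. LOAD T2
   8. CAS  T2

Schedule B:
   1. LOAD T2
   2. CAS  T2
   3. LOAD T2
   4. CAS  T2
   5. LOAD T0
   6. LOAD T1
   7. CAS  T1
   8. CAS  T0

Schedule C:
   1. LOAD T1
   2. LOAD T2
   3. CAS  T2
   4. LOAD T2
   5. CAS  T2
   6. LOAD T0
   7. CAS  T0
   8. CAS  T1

Run A:
#1 T0 reads 3
#2 T0 CAS(3→4) writes; counter now 4
#3 T2 reads 4
#4 T1 reads 4
#5 T1 CAS(4→5) writes; counter now 5
#6 T2 CAS(4→5) fails; counter now 5
#7 T2 reads 5
#8 T2 CAS(5→6) writes; counter now 6

A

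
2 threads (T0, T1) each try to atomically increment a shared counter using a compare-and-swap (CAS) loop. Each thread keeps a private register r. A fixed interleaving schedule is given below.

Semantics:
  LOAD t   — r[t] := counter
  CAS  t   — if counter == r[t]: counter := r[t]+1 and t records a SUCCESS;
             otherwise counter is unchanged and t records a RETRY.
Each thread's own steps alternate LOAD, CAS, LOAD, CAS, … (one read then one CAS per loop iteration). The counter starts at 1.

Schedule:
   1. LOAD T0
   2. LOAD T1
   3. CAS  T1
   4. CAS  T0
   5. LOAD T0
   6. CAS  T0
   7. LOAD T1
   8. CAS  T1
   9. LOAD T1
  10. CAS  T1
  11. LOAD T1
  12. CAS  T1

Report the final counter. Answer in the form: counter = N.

[1] T0.load  rd  (counter 1, T0.r 1)
[2] T1.load  rd  (counter 1, T1.r 1)
[3] T1.cas  hit  (counter 2, T1.r 1)
[4] T0.cas  miss  (counter 2, T0.r 1)
[5] T0.load  rd  (counter 2, T0.r 2)
[6] T0.cas  hit  (counter 3, T0.r 2)
[7] T1.load  rd  (counter 3, T1.r 3)
[8] T1.cas  hit  (counter 4, T1.r 3)
[9] T1.load  rd  (counter 4, T1.r 4)
[10] T1.cas  hit  (counter 5, T1.r 4)
[11] T1.load  rd  (counter 5, T1.r 5)
[12] T1.cas  hit  (counter 6, T1.r 5)

counter = 6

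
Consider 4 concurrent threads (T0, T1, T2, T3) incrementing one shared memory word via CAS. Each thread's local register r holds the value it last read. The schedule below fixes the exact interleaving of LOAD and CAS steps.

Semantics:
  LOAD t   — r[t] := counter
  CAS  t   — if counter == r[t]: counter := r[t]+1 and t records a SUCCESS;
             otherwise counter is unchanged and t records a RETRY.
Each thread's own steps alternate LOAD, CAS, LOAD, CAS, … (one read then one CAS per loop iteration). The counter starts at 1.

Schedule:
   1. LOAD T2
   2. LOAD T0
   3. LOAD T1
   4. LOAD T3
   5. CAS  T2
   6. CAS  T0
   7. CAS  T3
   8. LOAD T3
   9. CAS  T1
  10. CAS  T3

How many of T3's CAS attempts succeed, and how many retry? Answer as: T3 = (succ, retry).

step 1: T2 LOAD ⇒ load; ctr=1 reg=1
step 2: T0 LOAD ⇒ load; ctr=1 reg=1
step 3: T1 LOAD ⇒ load; ctr=1 reg=1
step 4: T3 LOAD ⇒ load; ctr=1 reg=1
step 5: T2 CAS ⇒ ok; ctr=2 reg=1
step 6: T0 CAS ⇒ retry; ctr=2 reg=1
step 7: T3 CAS ⇒ retry; ctr=2 reg=1
step 8: T3 LOAD ⇒ load; ctr=2 reg=2
step 9: T1 CAS ⇒ retry; ctr=2 reg=1
step 10: T3 CAS ⇒ ok; ctr=3 reg=2

T3 = (1, 1)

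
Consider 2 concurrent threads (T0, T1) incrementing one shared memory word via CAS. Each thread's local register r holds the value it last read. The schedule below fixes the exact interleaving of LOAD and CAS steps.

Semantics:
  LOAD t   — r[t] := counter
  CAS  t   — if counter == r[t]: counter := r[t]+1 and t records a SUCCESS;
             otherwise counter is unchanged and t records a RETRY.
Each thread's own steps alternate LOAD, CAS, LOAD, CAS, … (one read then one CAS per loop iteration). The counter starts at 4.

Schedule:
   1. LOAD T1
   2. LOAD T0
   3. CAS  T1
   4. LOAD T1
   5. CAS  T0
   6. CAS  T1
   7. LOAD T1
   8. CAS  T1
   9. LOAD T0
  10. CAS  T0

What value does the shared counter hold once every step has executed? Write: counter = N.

step 1: T1 LOAD ⇒ load; ctr=4 reg=4
step 2: T0 LOAD ⇒ load; ctr=4 reg=4
step 3: T1 CAS ⇒ ok; ctr=5 reg=4
step 4: T1 LOAD ⇒ load; ctr=5 reg=5
step 5: T0 CAS ⇒ retry; ctr=5 reg=4
step 6: T1 CAS ⇒ ok; ctr=6 reg=5
step 7: T1 LOAD ⇒ load; ctr=6 reg=6
step 8: T1 CAS ⇒ ok; ctr=7 reg=6
step 9: T0 LOAD ⇒ load; ctr=7 reg=7
step 10: T0 CAS ⇒ ok; ctr=8 reg=7

counter = 8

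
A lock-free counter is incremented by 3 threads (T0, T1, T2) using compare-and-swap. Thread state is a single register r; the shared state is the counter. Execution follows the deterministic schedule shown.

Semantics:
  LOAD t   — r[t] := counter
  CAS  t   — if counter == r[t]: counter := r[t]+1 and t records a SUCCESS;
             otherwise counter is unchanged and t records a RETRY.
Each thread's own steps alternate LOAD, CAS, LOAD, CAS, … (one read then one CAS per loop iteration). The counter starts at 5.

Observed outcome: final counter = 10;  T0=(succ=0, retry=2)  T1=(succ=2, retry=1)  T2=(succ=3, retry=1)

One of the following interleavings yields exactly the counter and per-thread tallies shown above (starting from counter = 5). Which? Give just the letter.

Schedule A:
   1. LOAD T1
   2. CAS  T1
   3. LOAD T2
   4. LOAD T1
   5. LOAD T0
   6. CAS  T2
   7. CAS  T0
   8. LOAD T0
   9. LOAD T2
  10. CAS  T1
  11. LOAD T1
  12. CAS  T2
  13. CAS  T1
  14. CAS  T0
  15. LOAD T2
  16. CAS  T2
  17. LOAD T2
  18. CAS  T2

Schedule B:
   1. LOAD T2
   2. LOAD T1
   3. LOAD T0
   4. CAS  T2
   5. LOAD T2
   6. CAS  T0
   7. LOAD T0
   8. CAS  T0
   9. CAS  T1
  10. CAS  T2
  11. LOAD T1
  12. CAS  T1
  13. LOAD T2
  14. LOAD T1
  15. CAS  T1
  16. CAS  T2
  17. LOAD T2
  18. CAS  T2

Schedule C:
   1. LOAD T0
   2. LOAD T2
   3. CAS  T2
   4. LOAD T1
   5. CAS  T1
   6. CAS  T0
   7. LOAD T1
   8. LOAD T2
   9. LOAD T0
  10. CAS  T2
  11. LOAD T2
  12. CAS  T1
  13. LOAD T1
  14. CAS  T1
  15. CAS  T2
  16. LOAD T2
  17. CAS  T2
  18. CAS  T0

C

Simulating candidate C:
   1) LOAD T0:  M=5  r_T0=5
   2) LOAD T2:  M=5  r_T2=5
   3) CAS  T2:  M=6  r_T2=5 ✓
   4) LOAD T1:  M=6  r_T1=6
   5) CAS  T1:  M=7  r_T1=6 ✓
   6) CAS  T0:  M=7  r_T0=5 ✗
   7) LOAD T1:  M=7  r_T1=7
   8) LOAD T2:  M=7  r_T2=7
   9) LOAD T0:  M=7  r_T0=7
  10) CAS  T2:  M=8  r_T2=7 ✓
  11) LOAD T2:  M=8  r_T2=8
  12) CAS  T1:  M=8  r_T1=7 ✗
  13) LOAD T1:  M=8  r_T1=8
  14) CAS  T1:  M=9  r_T1=8 ✓
  15) CAS  T2:  M=9  r_T2=8 ✗
  16) LOAD T2:  M=9  r_T2=9
  17) CAS  T2:  M=10  r_T2=9 ✓
  18) CAS  T0:  M=10  r_T0=7 ✗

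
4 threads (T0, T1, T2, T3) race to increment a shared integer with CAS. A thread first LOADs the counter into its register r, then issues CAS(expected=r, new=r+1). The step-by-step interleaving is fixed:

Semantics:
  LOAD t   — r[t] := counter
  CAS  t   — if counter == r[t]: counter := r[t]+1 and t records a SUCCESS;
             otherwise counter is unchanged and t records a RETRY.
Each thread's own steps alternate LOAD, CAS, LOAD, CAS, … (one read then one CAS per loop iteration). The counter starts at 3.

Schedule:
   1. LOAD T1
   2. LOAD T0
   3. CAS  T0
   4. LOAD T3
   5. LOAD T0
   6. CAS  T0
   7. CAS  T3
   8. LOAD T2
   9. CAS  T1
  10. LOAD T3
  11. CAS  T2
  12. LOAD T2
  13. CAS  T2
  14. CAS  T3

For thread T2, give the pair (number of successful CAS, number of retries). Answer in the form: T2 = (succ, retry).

T2 = (2, 0)

   1) LOAD T1:  M=3  r_T1=3
   2) LOAD T0:  M=3  r_T0=3
   3) CAS  T0:  M=4  r_T0=3 ✓
   4) LOAD T3:  M=4  r_T3=4
   5) LOAD T0:  M=4  r_T0=4
   6) CAS  T0:  M=5  r_T0=4 ✓
   7) CAS  T3:  M=5  r_T3=4 ✗
   8) LOAD T2:  M=5  r_T2=5
   9) CAS  T1:  M=5  r_T1=3 ✗
  10) LOAD T3:  M=5  r_T3=5
  11) CAS  T2:  M=6  r_T2=5 ✓
  12) LOAD T2:  M=6  r_T2=6
  13) CAS  T2:  M=7  r_T2=6 ✓
  14) CAS  T3:  M=7  r_T3=5 ✗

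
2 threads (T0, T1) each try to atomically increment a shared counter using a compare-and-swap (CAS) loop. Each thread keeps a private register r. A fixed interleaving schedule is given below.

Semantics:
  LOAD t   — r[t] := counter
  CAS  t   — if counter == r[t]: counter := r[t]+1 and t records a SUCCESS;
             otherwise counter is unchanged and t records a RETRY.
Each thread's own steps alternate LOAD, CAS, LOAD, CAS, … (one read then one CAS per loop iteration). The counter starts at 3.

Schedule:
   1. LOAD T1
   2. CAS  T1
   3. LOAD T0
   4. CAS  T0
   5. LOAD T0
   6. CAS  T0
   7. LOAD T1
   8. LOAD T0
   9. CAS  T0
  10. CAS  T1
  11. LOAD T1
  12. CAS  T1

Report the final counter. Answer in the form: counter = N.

counter = 8

T1 LOAD — after: cnt=3, r=3 — load
T1 CAS — after: cnt=4, r=3 — ok
T0 LOAD — after: cnt=4, r=4 — load
T0 CAS — after: cnt=5, r=4 — ok
T0 LOAD — after: cnt=5, r=5 — load
T0 CAS — after: cnt=6, r=5 — ok
T1 LOAD — after: cnt=6, r=6 — load
T0 LOAD — after: cnt=6, r=6 — load
T0 CAS — after: cnt=7, r=6 — ok
T1 CAS — after: cnt=7, r=6 — retry
T1 LOAD — after: cnt=7, r=7 — load
T1 CAS — after: cnt=8, r=7 — ok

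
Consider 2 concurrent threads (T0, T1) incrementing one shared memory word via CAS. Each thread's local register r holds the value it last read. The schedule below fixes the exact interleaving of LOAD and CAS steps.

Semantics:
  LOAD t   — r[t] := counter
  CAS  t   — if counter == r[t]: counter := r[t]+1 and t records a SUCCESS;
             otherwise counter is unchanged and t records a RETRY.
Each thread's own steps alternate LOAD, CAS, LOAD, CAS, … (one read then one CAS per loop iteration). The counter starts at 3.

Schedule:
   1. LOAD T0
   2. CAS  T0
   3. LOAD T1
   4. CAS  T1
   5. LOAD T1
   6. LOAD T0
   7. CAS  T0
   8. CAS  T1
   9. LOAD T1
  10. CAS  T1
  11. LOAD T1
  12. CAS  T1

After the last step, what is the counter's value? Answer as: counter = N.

counter = 8

[1] T0.load  rd  (counter 3, T0.r 3)
[2] T0.cas  hit  (counter 4, T0.r 3)
[3] T1.load  rd  (counter 4, T1.r 4)
[4] T1.cas  hit  (counter 5, T1.r 4)
[5] T1.load  rd  (counter 5, T1.r 5)
[6] T0.load  rd  (counter 5, T0.r 5)
[7] T0.cas  hit  (counter 6, T0.r 5)
[8] T1.cas  miss  (counter 6, T1.r 5)
[9] T1.load  rd  (counter 6, T1.r 6)
[10] T1.cas  hit  (counter 7, T1.r 6)
[11] T1.load  rd  (counter 7, T1.r 7)
[12] T1.cas  hit  (counter 8, T1.r 7)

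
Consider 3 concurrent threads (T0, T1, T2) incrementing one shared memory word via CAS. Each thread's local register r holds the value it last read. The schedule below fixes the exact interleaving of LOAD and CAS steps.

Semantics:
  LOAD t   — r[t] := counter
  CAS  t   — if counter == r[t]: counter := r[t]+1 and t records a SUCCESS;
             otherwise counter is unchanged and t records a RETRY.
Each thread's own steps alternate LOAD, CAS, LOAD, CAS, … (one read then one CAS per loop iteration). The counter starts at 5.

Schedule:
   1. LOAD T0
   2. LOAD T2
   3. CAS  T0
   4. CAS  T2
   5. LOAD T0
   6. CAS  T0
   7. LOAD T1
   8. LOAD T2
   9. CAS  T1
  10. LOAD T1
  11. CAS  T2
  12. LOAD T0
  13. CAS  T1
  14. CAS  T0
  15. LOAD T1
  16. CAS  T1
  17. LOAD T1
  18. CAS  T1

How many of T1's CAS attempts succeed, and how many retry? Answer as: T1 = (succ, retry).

#1 T0 reads 5
#2 T2 reads 5
#3 T0 CAS(5→6) writes; counter now 6
#4 T2 CAS(5→6) fails; counter now 6
#5 T0 reads 6
#6 T0 CAS(6→7) writes; counter now 7
#7 T1 reads 7
#8 T2 reads 7
#9 T1 CAS(7→8) writes; counter now 8
#10 T1 reads 8
#11 T2 CAS(7→8) fails; counter now 8
#12 T0 reads 8
#13 T1 CAS(8→9) writes; counter now 9
#14 T0 CAS(8→9) fails; counter now 9
#15 T1 reads 9
#16 T1 CAS(9→10) writes; counter now 10
#17 T1 reads 10
#18 T1 CAS(10→11) writes; counter now 11

T1 = (4, 0)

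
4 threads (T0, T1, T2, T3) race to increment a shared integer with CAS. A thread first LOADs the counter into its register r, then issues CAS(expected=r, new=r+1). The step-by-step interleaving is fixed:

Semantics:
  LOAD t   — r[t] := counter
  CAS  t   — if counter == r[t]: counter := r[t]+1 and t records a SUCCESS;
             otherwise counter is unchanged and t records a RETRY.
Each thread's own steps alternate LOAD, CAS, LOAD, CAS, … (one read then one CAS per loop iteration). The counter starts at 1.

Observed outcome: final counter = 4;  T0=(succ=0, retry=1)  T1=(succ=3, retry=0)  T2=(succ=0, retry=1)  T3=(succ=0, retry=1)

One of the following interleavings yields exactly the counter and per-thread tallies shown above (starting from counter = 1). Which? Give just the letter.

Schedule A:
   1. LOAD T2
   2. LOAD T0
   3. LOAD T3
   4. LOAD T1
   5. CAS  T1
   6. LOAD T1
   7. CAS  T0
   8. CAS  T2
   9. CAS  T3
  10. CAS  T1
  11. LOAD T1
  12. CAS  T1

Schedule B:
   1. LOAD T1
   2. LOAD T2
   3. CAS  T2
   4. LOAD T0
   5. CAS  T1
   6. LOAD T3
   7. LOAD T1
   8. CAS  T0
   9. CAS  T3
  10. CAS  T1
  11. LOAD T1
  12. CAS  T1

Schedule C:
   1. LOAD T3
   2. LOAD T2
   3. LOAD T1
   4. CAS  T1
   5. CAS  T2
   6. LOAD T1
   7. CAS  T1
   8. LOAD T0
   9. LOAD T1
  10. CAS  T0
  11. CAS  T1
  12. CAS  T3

A

Tracing schedule A:
#1 T2 reads 1
#2 T0 reads 1
#3 T3 reads 1
#4 T1 reads 1
#5 T1 CAS(1→2) writes; counter now 2
#6 T1 reads 2
#7 T0 CAS(1→2) fails; counter now 2
#8 T2 CAS(1→2) fails; counter now 2
#9 T3 CAS(1→2) fails; counter now 2
#10 T1 CAS(2→3) writes; counter now 3
#11 T1 reads 3
#12 T1 CAS(3→4) writes; counter now 4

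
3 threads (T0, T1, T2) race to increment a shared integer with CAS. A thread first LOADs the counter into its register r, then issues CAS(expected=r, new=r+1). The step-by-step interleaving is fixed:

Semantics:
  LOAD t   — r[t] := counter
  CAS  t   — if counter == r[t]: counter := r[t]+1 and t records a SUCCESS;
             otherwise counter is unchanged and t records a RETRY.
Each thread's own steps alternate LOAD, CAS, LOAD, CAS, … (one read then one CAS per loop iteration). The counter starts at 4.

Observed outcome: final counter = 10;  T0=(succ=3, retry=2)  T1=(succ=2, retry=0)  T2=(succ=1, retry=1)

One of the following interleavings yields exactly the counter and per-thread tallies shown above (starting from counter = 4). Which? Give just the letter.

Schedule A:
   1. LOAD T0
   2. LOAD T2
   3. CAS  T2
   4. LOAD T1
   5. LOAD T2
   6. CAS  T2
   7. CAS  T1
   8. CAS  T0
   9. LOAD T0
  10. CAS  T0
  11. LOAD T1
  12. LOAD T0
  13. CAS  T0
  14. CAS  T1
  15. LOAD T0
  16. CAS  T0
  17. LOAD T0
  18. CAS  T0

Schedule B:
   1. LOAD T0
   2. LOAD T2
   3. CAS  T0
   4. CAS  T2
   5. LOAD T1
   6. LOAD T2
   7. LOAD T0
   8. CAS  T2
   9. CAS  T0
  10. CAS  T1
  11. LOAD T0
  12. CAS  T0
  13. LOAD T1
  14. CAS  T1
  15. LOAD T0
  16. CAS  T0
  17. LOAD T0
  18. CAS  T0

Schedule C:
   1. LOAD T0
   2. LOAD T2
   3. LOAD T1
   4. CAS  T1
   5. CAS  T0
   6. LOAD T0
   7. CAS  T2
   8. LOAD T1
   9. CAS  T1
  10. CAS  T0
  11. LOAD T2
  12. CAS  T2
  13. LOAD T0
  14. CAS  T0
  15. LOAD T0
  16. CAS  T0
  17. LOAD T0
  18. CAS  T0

C

Run C:
T0 LOAD — after: cnt=4, r=4 — load
T2 LOAD — after: cnt=4, r=4 — load
T1 LOAD — after: cnt=4, r=4 — load
T1 CAS — after: cnt=5, r=4 — ok
T0 CAS — after: cnt=5, r=4 — retry
T0 LOAD — after: cnt=5, r=5 — load
T2 CAS — after: cnt=5, r=4 — retry
T1 LOAD — after: cnt=5, r=5 — load
T1 CAS — after: cnt=6, r=5 — ok
T0 CAS — after: cnt=6, r=5 — retry
T2 LOAD — after: cnt=6, r=6 — load
T2 CAS — after: cnt=7, r=6 — ok
T0 LOAD — after: cnt=7, r=7 — load
T0 CAS — after: cnt=8, r=7 — ok
T0 LOAD — after: cnt=8, r=8 — load
T0 CAS — after: cnt=9, r=8 — ok
T0 LOAD — after: cnt=9, r=9 — load
T0 CAS — after: cnt=10, r=9 — ok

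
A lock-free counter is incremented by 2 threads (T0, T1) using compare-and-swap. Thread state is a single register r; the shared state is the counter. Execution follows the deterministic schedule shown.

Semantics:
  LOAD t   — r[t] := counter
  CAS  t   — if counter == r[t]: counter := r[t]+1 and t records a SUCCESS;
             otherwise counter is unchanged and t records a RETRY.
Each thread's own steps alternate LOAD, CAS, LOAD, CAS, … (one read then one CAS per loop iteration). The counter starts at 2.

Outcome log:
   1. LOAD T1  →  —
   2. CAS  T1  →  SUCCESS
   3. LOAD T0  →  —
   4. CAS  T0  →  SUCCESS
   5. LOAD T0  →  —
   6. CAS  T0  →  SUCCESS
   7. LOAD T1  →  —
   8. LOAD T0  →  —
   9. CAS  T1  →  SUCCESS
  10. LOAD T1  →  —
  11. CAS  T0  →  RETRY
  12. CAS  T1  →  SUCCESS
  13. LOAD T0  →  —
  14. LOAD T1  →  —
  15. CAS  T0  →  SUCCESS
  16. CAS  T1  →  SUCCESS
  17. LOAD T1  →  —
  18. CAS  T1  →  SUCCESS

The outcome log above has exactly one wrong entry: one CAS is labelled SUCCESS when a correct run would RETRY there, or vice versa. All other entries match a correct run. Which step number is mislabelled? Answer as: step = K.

step = 16

Correct run:
1. LOAD T1 → mem=2 r[T1]=2 [LOAD]
2. CAS T1 → mem=3 r[T1]=2 [OK]
3. LOAD T0 → mem=3 r[T0]=3 [LOAD]
4. CAS T0 → mem=4 r[T0]=3 [OK]
5. LOAD T0 → mem=4 r[T0]=4 [LOAD]
6. CAS T0 → mem=5 r[T0]=4 [OK]
7. LOAD T1 → mem=5 r[T1]=5 [LOAD]
8. LOAD T0 → mem=5 r[T0]=5 [LOAD]
9. CAS T1 → mem=6 r[T1]=5 [OK]
10. LOAD T1 → mem=6 r[T1]=6 [LOAD]
11. CAS T0 → mem=6 r[T0]=5 [RETRY]
12. CAS T1 → mem=7 r[T1]=6 [OK]
13. LOAD T0 → mem=7 r[T0]=7 [LOAD]
14. LOAD T1 → mem=7 r[T1]=7 [LOAD]
15. CAS T0 → mem=8 r[T0]=7 [OK]
16. CAS T1 → mem=8 r[T1]=7 [RETRY]
17. LOAD T1 → mem=8 r[T1]=8 [LOAD]
18. CAS T1 → mem=9 r[T1]=8 [OK]
Flip is step 16.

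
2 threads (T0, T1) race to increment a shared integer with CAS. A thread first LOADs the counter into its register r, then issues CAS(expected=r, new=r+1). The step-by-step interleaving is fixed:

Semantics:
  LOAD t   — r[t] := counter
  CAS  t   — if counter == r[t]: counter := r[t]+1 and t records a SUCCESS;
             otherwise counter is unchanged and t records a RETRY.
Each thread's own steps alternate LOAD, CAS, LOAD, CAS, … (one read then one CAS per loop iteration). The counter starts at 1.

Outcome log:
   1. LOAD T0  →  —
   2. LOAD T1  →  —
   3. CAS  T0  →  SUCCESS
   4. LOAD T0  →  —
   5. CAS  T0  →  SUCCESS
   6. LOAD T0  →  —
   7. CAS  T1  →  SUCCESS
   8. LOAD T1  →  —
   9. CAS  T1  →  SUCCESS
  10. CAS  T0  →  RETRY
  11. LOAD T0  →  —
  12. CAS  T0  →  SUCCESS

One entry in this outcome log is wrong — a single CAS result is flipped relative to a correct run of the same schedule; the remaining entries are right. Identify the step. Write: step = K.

step = 7

Re-executing:
1. LOAD T0 → mem=1 r[T0]=1 [LOAD]
2. LOAD T1 → mem=1 r[T1]=1 [LOAD]
3. CAS T0 → mem=2 r[T0]=1 [OK]
4. LOAD T0 → mem=2 r[T0]=2 [LOAD]
5. CAS T0 → mem=3 r[T0]=2 [OK]
6. LOAD T0 → mem=3 r[T0]=3 [LOAD]
7. CAS T1 → mem=3 r[T1]=1 [RETRY]
8. LOAD T1 → mem=3 r[T1]=3 [LOAD]
9. CAS T1 → mem=4 r[T1]=3 [OK]
10. CAS T0 → mem=4 r[T0]=3 [RETRY]
11. LOAD T0 → mem=4 r[T0]=4 [LOAD]
12. CAS T0 → mem=5 r[T0]=4 [OK]
Mismatch at 7.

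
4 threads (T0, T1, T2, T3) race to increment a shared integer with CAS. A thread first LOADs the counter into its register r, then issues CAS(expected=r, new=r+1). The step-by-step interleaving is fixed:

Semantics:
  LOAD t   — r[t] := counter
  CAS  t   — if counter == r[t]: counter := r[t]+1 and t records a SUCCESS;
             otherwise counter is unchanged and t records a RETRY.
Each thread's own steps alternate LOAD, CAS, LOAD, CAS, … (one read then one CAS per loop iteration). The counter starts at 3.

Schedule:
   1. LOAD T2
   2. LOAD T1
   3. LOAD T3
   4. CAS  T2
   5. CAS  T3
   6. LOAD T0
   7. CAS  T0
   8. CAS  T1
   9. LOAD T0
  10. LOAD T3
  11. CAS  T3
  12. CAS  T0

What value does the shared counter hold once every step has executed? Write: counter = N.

T2 LOAD — after: cnt=3, r=3 — load
T1 LOAD — after: cnt=3, r=3 — load
T3 LOAD — after: cnt=3, r=3 — load
T2 CAS — after: cnt=4, r=3 — ok
T3 CAS — after: cnt=4, r=3 — retry
T0 LOAD — after: cnt=4, r=4 — load
T0 CAS — after: cnt=5, r=4 — ok
T1 CAS — after: cnt=5, r=3 — retry
T0 LOAD — after: cnt=5, r=5 — load
T3 LOAD — after: cnt=5, r=5 — load
T3 CAS — after: cnt=6, r=5 — ok
T0 CAS — after: cnt=6, r=5 — retry

counter = 6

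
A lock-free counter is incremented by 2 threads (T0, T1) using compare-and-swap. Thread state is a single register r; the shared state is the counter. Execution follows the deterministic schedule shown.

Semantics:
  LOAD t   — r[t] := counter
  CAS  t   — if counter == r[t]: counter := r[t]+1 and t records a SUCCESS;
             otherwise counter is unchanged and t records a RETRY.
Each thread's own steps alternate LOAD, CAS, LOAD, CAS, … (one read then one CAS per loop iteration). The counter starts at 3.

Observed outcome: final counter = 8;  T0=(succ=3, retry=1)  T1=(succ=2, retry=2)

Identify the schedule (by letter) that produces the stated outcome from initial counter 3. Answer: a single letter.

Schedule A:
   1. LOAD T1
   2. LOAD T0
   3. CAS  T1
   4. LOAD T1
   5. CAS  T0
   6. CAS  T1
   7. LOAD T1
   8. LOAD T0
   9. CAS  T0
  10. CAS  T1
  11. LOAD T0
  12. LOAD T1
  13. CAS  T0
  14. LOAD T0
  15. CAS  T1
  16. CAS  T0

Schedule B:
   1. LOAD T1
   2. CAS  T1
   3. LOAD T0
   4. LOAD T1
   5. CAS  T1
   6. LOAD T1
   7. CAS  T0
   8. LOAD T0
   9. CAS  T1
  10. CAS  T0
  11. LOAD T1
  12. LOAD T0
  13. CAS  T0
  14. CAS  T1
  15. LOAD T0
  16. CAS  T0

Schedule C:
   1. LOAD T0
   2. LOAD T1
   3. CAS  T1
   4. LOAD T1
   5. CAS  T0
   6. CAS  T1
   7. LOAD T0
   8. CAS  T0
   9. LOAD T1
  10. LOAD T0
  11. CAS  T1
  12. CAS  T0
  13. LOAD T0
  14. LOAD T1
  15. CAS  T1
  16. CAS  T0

Tracing schedule A:
   1) LOAD T1:  M=3  r_T1=3
   2) LOAD T0:  M=3  r_T0=3
   3) CAS  T1:  M=4  r_T1=3 ✓
   4) LOAD T1:  M=4  r_T1=4
   5) CAS  T0:  M=4  r_T0=3 ✗
   6) CAS  T1:  M=5  r_T1=4 ✓
   7) LOAD T1:  M=5  r_T1=5
   8) LOAD T0:  M=5  r_T0=5
   9) CAS  T0:  M=6  r_T0=5 ✓
  10) CAS  T1:  M=6  r_T1=5 ✗
  11) LOAD T0:  M=6  r_T0=6
  12) LOAD T1:  M=6  r_T1=6
  13) CAS  T0:  M=7  r_T0=6 ✓
  14) LOAD T0:  M=7  r_T0=7
  15) CAS  T1:  M=7  r_T1=6 ✗
  16) CAS  T0:  M=8  r_T0=7 ✓

A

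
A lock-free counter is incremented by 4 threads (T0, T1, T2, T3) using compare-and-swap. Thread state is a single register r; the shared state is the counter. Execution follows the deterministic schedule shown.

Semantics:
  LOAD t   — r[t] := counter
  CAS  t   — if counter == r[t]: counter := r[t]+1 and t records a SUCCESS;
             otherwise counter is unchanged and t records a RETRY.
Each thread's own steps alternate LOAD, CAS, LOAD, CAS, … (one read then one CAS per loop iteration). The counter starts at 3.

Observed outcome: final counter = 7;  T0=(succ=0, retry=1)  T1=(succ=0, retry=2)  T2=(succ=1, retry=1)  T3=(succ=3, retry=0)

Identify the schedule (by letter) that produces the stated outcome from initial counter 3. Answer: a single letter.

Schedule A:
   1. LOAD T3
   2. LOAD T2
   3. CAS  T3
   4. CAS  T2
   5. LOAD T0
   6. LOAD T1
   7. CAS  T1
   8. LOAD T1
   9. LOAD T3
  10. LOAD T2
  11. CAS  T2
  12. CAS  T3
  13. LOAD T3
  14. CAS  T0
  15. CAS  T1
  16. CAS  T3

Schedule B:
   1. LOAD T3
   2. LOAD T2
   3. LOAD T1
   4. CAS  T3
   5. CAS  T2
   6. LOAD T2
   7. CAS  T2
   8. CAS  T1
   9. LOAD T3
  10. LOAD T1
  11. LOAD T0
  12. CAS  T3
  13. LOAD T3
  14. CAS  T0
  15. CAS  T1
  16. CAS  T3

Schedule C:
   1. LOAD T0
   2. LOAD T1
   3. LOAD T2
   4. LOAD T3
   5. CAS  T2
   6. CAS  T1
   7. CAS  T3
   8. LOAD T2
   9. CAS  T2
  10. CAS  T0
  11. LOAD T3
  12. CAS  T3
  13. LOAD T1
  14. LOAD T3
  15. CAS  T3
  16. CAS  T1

B

Tracing schedule B:
#1 T3 reads 3
#2 T2 reads 3
#3 T1 reads 3
#4 T3 CAS(3→4) writes; counter now 4
#5 T2 CAS(3→4) fails; counter now 4
#6 T2 reads 4
#7 T2 CAS(4→5) writes; counter now 5
#8 T1 CAS(3→4) fails; counter now 5
#9 T3 reads 5
#10 T1 reads 5
#11 T0 reads 5
#12 T3 CAS(5→6) writes; counter now 6
#13 T3 reads 6
#14 T0 CAS(5→6) fails; counter now 6
#15 T1 CAS(5→6) fails; counter now 6
#16 T3 CAS(6→7) writes; counter now 7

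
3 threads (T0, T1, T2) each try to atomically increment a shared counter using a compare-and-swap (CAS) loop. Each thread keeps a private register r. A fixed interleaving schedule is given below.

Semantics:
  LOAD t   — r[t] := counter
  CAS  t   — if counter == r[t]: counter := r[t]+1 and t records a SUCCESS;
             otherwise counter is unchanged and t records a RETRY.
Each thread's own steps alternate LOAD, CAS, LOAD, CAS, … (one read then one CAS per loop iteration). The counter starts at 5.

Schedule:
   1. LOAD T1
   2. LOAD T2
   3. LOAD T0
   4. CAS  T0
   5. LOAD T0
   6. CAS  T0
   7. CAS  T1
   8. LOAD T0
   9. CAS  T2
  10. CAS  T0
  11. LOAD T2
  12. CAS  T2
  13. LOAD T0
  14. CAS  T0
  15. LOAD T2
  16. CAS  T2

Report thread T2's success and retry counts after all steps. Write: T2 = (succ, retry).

   1) LOAD T1:  M=5  r_T1=5
   2) LOAD T2:  M=5  r_T2=5
   3) LOAD T0:  M=5  r_T0=5
   4) CAS  T0:  M=6  r_T0=5 ✓
   5) LOAD T0:  M=6  r_T0=6
   6) CAS  T0:  M=7  r_T0=6 ✓
   7) CAS  T1:  M=7  r_T1=5 ✗
   8) LOAD T0:  M=7  r_T0=7
   9) CAS  T2:  M=7  r_T2=5 ✗
  10) CAS  T0:  M=8  r_T0=7 ✓
  11) LOAD T2:  M=8  r_T2=8
  12) CAS  T2:  M=9  r_T2=8 ✓
  13) LOAD T0:  M=9  r_T0=9
  14) CAS  T0:  M=10  r_T0=9 ✓
  15) LOAD T2:  M=10  r_T2=10
  16) CAS  T2:  M=11  r_T2=10 ✓

T2 = (2, 1)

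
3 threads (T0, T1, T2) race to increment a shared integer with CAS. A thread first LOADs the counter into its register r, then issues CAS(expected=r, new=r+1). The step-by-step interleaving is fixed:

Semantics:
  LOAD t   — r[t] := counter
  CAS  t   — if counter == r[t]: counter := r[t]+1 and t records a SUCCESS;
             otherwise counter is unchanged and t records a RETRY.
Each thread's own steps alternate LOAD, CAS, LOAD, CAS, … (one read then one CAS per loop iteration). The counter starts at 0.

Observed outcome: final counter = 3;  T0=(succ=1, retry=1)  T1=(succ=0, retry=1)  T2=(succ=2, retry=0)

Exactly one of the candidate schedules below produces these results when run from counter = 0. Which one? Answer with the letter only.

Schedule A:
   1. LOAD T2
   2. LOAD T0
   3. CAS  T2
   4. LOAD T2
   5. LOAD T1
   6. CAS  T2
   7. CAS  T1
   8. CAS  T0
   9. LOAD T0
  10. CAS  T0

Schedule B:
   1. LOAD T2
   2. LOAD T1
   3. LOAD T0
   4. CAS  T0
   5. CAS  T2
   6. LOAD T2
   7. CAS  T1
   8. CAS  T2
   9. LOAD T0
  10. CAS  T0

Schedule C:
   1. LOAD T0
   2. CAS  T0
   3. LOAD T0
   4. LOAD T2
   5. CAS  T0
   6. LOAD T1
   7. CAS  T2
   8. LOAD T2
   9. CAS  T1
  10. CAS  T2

A

Tracing schedule A:
[1] T2.load  rd  (counter 0, T2.r 0)
[2] T0.load  rd  (counter 0, T0.r 0)
[3] T2.cas  hit  (counter 1, T2.r 0)
[4] T2.load  rd  (counter 1, T2.r 1)
[5] T1.load  rd  (counter 1, T1.r 1)
[6] T2.cas  hit  (counter 2, T2.r 1)
[7] T1.cas  miss  (counter 2, T1.r 1)
[8] T0.cas  miss  (counter 2, T0.r 0)
[9] T0.load  rd  (counter 2, T0.r 2)
[10] T0.cas  hit  (counter 3, T0.r 2)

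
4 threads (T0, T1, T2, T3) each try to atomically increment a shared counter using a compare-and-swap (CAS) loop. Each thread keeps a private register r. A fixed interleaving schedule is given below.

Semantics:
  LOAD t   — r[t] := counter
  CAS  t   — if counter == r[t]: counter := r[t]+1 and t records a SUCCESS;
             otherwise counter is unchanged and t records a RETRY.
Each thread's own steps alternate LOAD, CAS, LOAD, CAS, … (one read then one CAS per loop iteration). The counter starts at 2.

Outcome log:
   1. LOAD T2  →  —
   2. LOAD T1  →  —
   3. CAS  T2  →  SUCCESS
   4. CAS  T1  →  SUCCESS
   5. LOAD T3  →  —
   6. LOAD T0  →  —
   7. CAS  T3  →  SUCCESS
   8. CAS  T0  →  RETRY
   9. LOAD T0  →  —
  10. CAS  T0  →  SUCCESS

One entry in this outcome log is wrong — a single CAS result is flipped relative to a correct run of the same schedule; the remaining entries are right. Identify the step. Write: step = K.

Re-executing:
1. LOAD T2 → mem=2 r[T2]=2 [LOAD]
2. LOAD T1 → mem=2 r[T1]=2 [LOAD]
3. CAS T2 → mem=3 r[T2]=2 [OK]
4. CAS T1 → mem=3 r[T1]=2 [RETRY]
5. LOAD T3 → mem=3 r[T3]=3 [LOAD]
6. LOAD T0 → mem=3 r[T0]=3 [LOAD]
7. CAS T3 → mem=4 r[T3]=3 [OK]
8. CAS T0 → mem=4 r[T0]=3 [RETRY]
9. LOAD T0 → mem=4 r[T0]=4 [LOAD]
10. CAS T0 → mem=5 r[T0]=4 [OK]
Flip is step 4.

step = 4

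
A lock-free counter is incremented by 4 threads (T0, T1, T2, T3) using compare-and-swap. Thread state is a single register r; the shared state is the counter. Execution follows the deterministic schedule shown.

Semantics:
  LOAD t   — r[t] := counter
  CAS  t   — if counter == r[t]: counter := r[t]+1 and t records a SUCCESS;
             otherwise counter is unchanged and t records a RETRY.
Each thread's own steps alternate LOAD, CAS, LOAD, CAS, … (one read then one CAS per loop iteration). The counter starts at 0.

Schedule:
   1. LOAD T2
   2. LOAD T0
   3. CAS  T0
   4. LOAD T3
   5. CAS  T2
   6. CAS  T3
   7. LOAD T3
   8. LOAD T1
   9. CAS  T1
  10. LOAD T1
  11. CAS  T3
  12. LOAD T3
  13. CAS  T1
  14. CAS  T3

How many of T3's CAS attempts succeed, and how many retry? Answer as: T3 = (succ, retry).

#1 T2 reads 0
#2 T0 reads 0
#3 T0 CAS(0→1) writes; counter now 1
#4 T3 reads 1
#5 T2 CAS(0→1) fails; counter now 1
#6 T3 CAS(1→2) writes; counter now 2
#7 T3 reads 2
#8 T1 reads 2
#9 T1 CAS(2→3) writes; counter now 3
#10 T1 reads 3
#11 T3 CAS(2→3) fails; counter now 3
#12 T3 reads 3
#13 T1 CAS(3→4) writes; counter now 4
#14 T3 CAS(3→4) fails; counter now 4

T3 = (1, 2)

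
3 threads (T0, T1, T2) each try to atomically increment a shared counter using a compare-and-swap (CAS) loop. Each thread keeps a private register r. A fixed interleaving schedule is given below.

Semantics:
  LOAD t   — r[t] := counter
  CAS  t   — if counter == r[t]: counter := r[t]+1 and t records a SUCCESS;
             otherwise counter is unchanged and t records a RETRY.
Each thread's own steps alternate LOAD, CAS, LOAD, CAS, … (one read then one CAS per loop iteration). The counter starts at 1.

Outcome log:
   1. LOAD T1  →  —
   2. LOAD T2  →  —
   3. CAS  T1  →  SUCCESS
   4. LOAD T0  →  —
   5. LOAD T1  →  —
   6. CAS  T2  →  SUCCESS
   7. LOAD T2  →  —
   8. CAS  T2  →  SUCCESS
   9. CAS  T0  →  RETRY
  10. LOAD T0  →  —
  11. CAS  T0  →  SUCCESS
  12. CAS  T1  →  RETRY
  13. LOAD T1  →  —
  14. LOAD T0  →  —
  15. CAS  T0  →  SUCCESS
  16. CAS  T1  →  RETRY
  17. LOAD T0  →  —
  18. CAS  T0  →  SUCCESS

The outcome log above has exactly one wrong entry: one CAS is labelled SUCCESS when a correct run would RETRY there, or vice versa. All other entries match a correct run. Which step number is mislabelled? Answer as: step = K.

Correct run:
#1 T1 reads 1
#2 T2 reads 1
#3 T1 CAS(1→2) writes; counter now 2
#4 T0 reads 2
#5 T1 reads 2
#6 T2 CAS(1→2) fails; counter now 2
#7 T2 reads 2
#8 T2 CAS(2→3) writes; counter now 3
#9 T0 CAS(2→3) fails; counter now 3
#10 T0 reads 3
#11 T0 CAS(3→4) writes; counter now 4
#12 T1 CAS(2→3) fails; counter now 4
#13 T1 reads 4
#14 T0 reads 4
#15 T0 CAS(4→5) writes; counter now 5
#16 T1 CAS(4→5) fails; counter now 5
#17 T0 reads 5
#18 T0 CAS(5→6) writes; counter now 6
Mismatch at 6.

step = 6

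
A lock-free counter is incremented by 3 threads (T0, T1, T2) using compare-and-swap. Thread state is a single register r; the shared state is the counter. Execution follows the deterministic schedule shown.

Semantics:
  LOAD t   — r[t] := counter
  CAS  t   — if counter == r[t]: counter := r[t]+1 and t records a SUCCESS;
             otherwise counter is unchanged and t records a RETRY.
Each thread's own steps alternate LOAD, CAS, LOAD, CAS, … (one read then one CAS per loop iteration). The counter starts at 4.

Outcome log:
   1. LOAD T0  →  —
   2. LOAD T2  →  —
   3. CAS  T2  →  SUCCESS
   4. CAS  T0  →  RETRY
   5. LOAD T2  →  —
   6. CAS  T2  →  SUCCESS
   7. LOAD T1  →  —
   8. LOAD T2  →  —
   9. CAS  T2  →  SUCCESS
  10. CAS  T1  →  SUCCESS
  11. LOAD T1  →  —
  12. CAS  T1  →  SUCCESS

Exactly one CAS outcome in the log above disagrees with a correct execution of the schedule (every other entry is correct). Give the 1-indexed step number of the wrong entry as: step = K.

Reference trace:
step 1: T0 LOAD ⇒ load; ctr=4 reg=4
step 2: T2 LOAD ⇒ load; ctr=4 reg=4
step 3: T2 CAS ⇒ ok; ctr=5 reg=4
step 4: T0 CAS ⇒ retry; ctr=5 reg=4
step 5: T2 LOAD ⇒ load; ctr=5 reg=5
step 6: T2 CAS ⇒ ok; ctr=6 reg=5
step 7: T1 LOAD ⇒ load; ctr=6 reg=6
step 8: T2 LOAD ⇒ load; ctr=6 reg=6
step 9: T2 CAS ⇒ ok; ctr=7 reg=6
step 10: T1 CAS ⇒ retry; ctr=7 reg=6
step 11: T1 LOAD ⇒ load; ctr=7 reg=7
step 12: T1 CAS ⇒ ok; ctr=8 reg=7
Log disagrees first at step 10.

step = 10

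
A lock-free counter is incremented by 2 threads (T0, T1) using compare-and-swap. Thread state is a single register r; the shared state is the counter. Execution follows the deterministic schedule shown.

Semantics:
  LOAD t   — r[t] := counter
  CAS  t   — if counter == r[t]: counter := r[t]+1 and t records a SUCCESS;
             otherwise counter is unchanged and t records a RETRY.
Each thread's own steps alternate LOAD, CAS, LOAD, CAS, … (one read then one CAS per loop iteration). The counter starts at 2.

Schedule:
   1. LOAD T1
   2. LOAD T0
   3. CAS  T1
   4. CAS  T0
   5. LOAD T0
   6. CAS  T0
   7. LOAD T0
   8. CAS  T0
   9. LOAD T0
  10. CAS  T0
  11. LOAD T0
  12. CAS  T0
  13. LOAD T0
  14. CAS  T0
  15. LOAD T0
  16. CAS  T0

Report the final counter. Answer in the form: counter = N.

counter = 9

   1) LOAD T1:  M=2  r_T1=2
   2) LOAD T0:  M=2  r_T0=2
   3) CAS  T1:  M=3  r_T1=2 ✓
   4) CAS  T0:  M=3  r_T0=2 ✗
   5) LOAD T0:  M=3  r_T0=3
   6) CAS  T0:  M=4  r_T0=3 ✓
   7) LOAD T0:  M=4  r_T0=4
   8) CAS  T0:  M=5  r_T0=4 ✓
   9) LOAD T0:  M=5  r_T0=5
  10) CAS  T0:  M=6  r_T0=5 ✓
  11) LOAD T0:  M=6  r_T0=6
  12) CAS  T0:  M=7  r_T0=6 ✓
  13) LOAD T0:  M=7  r_T0=7
  14) CAS  T0:  M=8  r_T0=7 ✓
  15) LOAD T0:  M=8  r_T0=8
  16) CAS  T0:  M=9  r_T0=8 ✓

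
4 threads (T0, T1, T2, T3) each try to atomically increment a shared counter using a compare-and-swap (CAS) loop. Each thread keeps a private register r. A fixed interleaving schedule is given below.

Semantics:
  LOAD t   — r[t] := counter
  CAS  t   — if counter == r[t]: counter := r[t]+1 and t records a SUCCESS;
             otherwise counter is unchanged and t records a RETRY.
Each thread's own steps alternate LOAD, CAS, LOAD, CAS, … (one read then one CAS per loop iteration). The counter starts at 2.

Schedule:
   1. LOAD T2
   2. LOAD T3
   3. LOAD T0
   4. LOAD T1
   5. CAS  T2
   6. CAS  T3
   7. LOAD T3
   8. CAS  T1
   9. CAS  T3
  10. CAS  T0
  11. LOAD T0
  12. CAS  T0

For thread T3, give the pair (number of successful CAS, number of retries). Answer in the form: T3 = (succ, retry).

#1 T2 reads 2
#2 T3 reads 2
#3 T0 reads 2
#4 T1 reads 2
#5 T2 CAS(2→3) writes; counter now 3
#6 T3 CAS(2→3) fails; counter now 3
#7 T3 reads 3
#8 T1 CAS(2→3) fails; counter now 3
#9 T3 CAS(3→4) writes; counter now 4
#10 T0 CAS(2→3) fails; counter now 4
#11 T0 reads 4
#12 T0 CAS(4→5) writes; counter now 5

T3 = (1, 1)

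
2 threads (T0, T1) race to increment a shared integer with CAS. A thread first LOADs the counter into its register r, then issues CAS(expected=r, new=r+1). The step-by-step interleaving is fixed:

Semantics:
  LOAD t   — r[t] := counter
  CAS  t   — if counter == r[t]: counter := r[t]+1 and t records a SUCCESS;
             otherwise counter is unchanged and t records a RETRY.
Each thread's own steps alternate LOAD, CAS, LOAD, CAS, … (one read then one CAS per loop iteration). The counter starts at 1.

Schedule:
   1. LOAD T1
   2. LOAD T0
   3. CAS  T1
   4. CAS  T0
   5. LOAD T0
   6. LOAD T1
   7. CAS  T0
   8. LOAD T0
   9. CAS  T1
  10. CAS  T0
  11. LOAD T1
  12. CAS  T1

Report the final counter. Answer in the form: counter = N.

[1] T1.load  rd  (counter 1, T1.r 1)
[2] T0.load  rd  (counter 1, T0.r 1)
[3] T1.cas  hit  (counter 2, T1.r 1)
[4] T0.cas  miss  (counter 2, T0.r 1)
[5] T0.load  rd  (counter 2, T0.r 2)
[6] T1.load  rd  (counter 2, T1.r 2)
[7] T0.cas  hit  (counter 3, T0.r 2)
[8] T0.load  rd  (counter 3, T0.r 3)
[9] T1.cas  miss  (counter 3, T1.r 2)
[10] T0.cas  hit  (counter 4, T0.r 3)
[11] T1.load  rd  (counter 4, T1.r 4)
[12] T1.cas  hit  (counter 5, T1.r 4)

counter = 5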